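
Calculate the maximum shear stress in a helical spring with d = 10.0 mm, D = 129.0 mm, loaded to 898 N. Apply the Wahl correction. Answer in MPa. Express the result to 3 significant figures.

Spring index C = D/d = 129.0/10.0 = 12.9000
K_W = (4C−1)/(4C−4) + 0.615/C = 50.600/47.600 + 0.0477 = 1.1107
τ₀ = 8FD/(πd³) = 8·898·129.0/(π·10.0³) = 926736/3141.6 = 294.99 MPa
τ_max = K·τ₀ = 1.1107 × 294.99 = 327.64 MPa

328 MPa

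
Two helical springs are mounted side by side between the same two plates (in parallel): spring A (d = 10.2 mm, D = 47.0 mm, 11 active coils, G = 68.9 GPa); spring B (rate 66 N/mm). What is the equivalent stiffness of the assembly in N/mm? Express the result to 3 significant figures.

148 N/mm

k_A = Gd⁴/(8D³N_a) = (68.9×10³)(10.2⁴)/(8·47.0³·11) = 81.629 N/mm
Parallel: k_eq = 81.629 + 66 = 147.63 N/mm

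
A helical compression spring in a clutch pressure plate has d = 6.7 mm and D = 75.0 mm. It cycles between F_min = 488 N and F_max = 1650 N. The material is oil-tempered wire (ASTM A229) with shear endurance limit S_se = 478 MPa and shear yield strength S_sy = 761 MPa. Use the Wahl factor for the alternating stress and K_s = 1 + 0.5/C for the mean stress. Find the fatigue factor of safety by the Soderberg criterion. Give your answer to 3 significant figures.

C = D/d = 75.0/6.7 = 11.1940; K_W = (4C−1)/(4C−4)+0.615/C = 1.1285; K_s = 1+0.5/C = 1.0447
F_a = (F_max−F_min)/2 = 581 N; F_m = (F_max+F_min)/2 = 1069 N
τ_a = K_W·8F_aD/(πd³) = 1.1285 × 368.94 = 416.35 MPa
τ_m = K_s·8F_mD/(πd³) = 1.0447 × 678.82 = 709.14 MPa
Soderberg: 1/n_f = τ_a/S_se + τ_m/S_sy = 416.35/478 + 709.14/761 = 0.87103 + 0.93185 = 1.8029
n_f = 1/1.8029 = 0.5547

0.555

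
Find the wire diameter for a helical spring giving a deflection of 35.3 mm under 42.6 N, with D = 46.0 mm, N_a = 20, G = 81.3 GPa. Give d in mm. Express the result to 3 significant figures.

3.90 mm

Required rate k = F/δ = 42.6/35.3 = 1.2068 N/mm
d = (8D³N_a·k / G)^(1/4) = (8·46.0³·20·1.2068 / (81.3×10³))^0.25
  = (231.17)^0.25 = 3.8993 mm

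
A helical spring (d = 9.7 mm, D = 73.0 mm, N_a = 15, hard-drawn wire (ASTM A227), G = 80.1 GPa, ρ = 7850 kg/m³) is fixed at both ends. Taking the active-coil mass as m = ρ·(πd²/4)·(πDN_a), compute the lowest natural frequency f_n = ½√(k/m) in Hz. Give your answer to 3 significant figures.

43.6 Hz

k = Gd⁴/(8D³N_a) = (80.1×10³)(9.7⁴)/(8·73.0³·15) = 15.19 N/mm = 15190 N/m
Wire length L = πDN_a = π·73.0·15 = 3440 mm
m = ρ·(πd²/4)·L = 7850 × 73.898×10⁻⁶ m² × 3.44 m = 1.9956 kg
f_n = ½√(k/m) = 0.5·√(15190/1.9956) = 0.5·√(7612.1) = 43.624 Hz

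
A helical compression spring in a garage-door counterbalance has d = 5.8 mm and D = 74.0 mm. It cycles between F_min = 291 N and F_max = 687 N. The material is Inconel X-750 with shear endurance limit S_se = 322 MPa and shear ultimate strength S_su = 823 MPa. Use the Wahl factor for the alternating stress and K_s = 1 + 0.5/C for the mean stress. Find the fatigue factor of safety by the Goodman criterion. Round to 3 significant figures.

0.796

C = D/d = 74.0/5.8 = 12.7586; K_W = (4C−1)/(4C−4)+0.615/C = 1.1120; K_s = 1+0.5/C = 1.0392
F_a = (F_max−F_min)/2 = 198 N; F_m = (F_max+F_min)/2 = 489 N
τ_a = K_W·8F_aD/(πd³) = 1.1120 × 191.23 = 212.64 MPa
τ_m = K_s·8F_mD/(πd³) = 1.0392 × 472.28 = 490.79 MPa
Goodman: 1/n_f = τ_a/S_se + τ_m/S_su = 212.64/322 + 490.79/823 = 0.66038 + 0.59634 = 1.2567
n_f = 1/1.2567 = 0.7957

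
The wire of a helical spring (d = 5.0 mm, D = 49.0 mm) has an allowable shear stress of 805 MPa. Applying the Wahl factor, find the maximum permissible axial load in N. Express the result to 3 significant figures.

C = D/d = 49.0/5.0 = 9.8000
K_W = (4C−1)/(4C−4) + 0.615/C = 38.200/35.200 + 0.0628 = 1.1480
τ_max = K·8FD/(πd³) → F_max = τ_allow·πd³/(8DK)
F_max = 805·π·5.0³/(8·49.0·1.1480) = 3.1612e+05/450.01 = 702.48 N

702 N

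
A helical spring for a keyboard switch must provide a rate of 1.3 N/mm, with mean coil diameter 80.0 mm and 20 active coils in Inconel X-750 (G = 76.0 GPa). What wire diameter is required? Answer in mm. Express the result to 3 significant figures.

d = (8D³N_a·k / G)^(1/4) = (8·80.0³·20·1.3 / (76.0×10³))^0.25
  = (1401.3)^0.25 = 6.1183 mm

6.12 mm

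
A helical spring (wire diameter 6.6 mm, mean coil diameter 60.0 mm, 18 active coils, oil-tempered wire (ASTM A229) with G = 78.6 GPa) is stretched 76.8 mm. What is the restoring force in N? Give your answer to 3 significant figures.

k = Gd⁴/(8D³N_a) = (78.6×10³)(6.6⁴)/(8·60.0³·18) = 4.7949 N/mm
F = k·δ = 4.7949 × 76.8 = 368.25 N

368 N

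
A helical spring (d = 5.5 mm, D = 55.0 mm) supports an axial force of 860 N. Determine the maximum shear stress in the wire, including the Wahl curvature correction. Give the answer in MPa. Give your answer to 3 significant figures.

Spring index C = D/d = 55.0/5.5 = 10.0000
K_W = (4C−1)/(4C−4) + 0.615/C = 39.000/36.000 + 0.0615 = 1.1448
τ₀ = 8FD/(πd³) = 8·860·55.0/(π·5.5³) = 378400/522.68 = 723.96 MPa
τ_max = K·τ₀ = 1.1448 × 723.96 = 828.81 MPa

829 MPa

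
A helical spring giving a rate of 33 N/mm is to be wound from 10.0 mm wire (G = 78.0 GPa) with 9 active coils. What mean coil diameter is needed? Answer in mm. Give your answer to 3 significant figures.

69.0 mm

D = (Gd⁴/(8N_a·k))^(1/3) = (78.0×10³·10.0⁴/(8·9·33))^(1/3)
  = (328283)^(1/3) = 68.9842 mm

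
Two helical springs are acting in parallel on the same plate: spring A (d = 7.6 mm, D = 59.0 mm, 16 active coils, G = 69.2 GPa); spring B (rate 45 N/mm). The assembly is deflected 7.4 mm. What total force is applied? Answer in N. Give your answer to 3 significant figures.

398 N

k_A = Gd⁴/(8D³N_a) = (69.2×10³)(7.6⁴)/(8·59.0³·16) = 8.782 N/mm
Parallel: k_eq = 8.782 + 45 = 53.782 N/mm
F = k_eq·δ = 53.782·7.4 = 397.99 N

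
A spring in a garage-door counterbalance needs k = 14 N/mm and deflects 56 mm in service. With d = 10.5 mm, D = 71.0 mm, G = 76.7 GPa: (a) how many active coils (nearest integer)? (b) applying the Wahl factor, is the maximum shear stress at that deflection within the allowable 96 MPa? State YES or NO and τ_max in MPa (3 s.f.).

(a) 23 coils; (b) NO, τ_max = 151 MPa

N_a = Gd⁴/(8D³k) = (76.7×10³)(10.5⁴)/(8·71.0³·14) = 23.26 → N_a = 23
Actual rate k = Gd⁴/(8D³·23) = 14.157 N/mm
Working load F = kδ = 14.157·56 = 792.77 N
C = 71.0/10.5 = 6.7619; K_W = (4C−1)/(4C−4)+0.615/C = 1.2211
τ_max = K_W·8FD/(πd³) = 1.2211·123.82 = 151.19 MPa
τ_max > 96 MPa → exceeds allowable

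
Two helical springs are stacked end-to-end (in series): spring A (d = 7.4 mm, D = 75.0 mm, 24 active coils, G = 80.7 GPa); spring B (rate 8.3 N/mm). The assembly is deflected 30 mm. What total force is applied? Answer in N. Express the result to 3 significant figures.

k_A = Gd⁴/(8D³N_a) = (80.7×10³)(7.4⁴)/(8·75.0³·24) = 2.9876 N/mm
Series: 1/k_eq = 1/2.9876 + 1/8.3 = 0.4552; k_eq = 2.1968 N/mm
F = k_eq·δ = 2.1968·30 = 65.904 N

65.9 N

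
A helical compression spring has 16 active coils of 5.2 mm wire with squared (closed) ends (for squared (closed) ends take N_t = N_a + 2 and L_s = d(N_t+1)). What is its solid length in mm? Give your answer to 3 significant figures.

98.8 mm

squared (closed) ends: N_t = N_a + 2 = 16 + 2 = 18
L_s = d·(N_t+1) = 5.2 × 19 = 98.8 mm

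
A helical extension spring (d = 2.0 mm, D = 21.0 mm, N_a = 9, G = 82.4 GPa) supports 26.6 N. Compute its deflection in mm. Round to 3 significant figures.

13.5 mm

k = Gd⁴/(8D³N_a) = (82.4×10³)(2.0⁴)/(8·21.0³·9) = 1.9772 N/mm
δ = F/k = 26.6 / 1.9772 = 13.453 mm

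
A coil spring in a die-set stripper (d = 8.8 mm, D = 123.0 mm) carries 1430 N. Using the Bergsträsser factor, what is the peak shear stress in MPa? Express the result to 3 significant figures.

719 MPa

Spring index C = D/d = 123.0/8.8 = 13.9773
K_B = (4C+2)/(4C−3) = 57.909/52.909 = 1.0945
τ₀ = 8FD/(πd³) = 8·1430·123.0/(π·8.8³) = 1.40712e+06/2140.9 = 657.25 MPa
τ_max = K·τ₀ = 1.0945 × 657.25 = 719.37 MPa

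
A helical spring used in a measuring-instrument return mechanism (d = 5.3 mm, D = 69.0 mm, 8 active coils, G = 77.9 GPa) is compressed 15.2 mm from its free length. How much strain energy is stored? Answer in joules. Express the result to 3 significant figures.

k = Gd⁴/(8D³N_a) = (77.9×10³)(5.3⁴)/(8·69.0³·8) = 2.9236 N/mm
U = ½kδ² = 0.5 × 2.9236 × 15.2² = 337.73 N·mm = 0.33773 J

0.338 J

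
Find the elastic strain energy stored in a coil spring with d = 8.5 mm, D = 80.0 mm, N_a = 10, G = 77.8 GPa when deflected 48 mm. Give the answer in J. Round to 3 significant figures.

11.4 J

k = Gd⁴/(8D³N_a) = (77.8×10³)(8.5⁴)/(8·80.0³·10) = 9.9151 N/mm
U = ½kδ² = 0.5 × 9.9151 × 48² = 11422 N·mm = 11.422 J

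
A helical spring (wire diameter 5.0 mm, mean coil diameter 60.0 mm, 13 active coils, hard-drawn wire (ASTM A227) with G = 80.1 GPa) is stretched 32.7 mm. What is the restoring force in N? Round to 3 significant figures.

k = Gd⁴/(8D³N_a) = (80.1×10³)(5.0⁴)/(8·60.0³·13) = 2.2286 N/mm
F = k·δ = 2.2286 × 32.7 = 72.874 N

72.9 N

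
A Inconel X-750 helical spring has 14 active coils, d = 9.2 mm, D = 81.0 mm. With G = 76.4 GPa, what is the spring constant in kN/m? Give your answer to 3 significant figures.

k = Gd⁴/(8D³N_a) = (76.4×10³ × 9.2⁴) / (8 × 81.0³ × 14)
  = 5.47324e+08 / 5.95214e+07 = 9.1954 N/mm

9.20 kN/m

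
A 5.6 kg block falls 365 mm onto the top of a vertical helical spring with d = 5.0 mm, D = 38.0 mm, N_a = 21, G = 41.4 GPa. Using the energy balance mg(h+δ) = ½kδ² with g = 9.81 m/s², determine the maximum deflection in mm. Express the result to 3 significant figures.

k = Gd⁴/(8D³N_a) = (41.4×10³)(5.0⁴)/(8·38.0³·21) = 2.8069 N/mm
W = mg = 5.6 × 9.81 = 54.936 N
½kδ² − Wδ − Wh = 0 → δ = (W + √(W² + 2kWh))/k
δ = (54.936 + √(3018 + 112564))/2.8069 = (54.936 + 339.97)/2.8069 = 140.69 mm

141 mm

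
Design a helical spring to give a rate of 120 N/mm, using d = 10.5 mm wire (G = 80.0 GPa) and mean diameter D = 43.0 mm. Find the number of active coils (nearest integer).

N_a = Gd⁴/(8D³k) = (80.0×10³ × 10.5⁴)/(8 × 43.0³ × 120)
    = 9.72405e+08 / 7.63267e+07 = 12.74 → 13 coils

13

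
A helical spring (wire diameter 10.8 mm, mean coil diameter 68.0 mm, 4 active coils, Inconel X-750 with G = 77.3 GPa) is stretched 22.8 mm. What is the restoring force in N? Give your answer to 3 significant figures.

2380 N

k = Gd⁴/(8D³N_a) = (77.3×10³)(10.8⁴)/(8·68.0³·4) = 104.52 N/mm
F = k·δ = 104.52 × 22.8 = 2383 N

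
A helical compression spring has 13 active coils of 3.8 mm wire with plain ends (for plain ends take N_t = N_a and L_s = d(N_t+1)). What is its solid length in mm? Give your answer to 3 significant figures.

plain ends: N_t = N_a = 13
L_s = d·(N_t+1) = 3.8 × 14 = 53.2 mm

53.2 mm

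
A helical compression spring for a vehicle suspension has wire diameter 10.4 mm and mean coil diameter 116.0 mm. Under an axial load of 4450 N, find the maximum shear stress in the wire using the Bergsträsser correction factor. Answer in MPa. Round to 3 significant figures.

Spring index C = D/d = 116.0/10.4 = 11.1538
K_B = (4C+2)/(4C−3) = 46.615/41.615 = 1.1201
τ₀ = 8FD/(πd³) = 8·4450·116.0/(π·10.4³) = 4.1296e+06/3533.9 = 1168.6 MPa
τ_max = K·τ₀ = 1.1201 × 1168.6 = 1309 MPa

1310 MPa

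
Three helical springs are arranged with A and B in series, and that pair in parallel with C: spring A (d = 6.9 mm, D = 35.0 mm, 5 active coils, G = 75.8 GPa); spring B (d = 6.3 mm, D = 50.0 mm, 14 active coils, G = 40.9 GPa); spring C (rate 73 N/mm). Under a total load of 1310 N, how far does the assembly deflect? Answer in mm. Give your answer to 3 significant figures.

k_A = Gd⁴/(8D³N_a) = (75.8×10³)(6.9⁴)/(8·35.0³·5) = 100.18 N/mm
k_B = Gd⁴/(8D³N_a) = (40.9×10³)(6.3⁴)/(8·50.0³·14) = 4.6021 N/mm
Springs A,B series: k_AB = 1/(1/100.18+1/4.6021) = 4.4 N/mm; parallel with C: k_eq = 4.4+73 = 77.4 N/mm
δ = F/k_eq = 1310/77.4 = 16.925 mm

16.9 mm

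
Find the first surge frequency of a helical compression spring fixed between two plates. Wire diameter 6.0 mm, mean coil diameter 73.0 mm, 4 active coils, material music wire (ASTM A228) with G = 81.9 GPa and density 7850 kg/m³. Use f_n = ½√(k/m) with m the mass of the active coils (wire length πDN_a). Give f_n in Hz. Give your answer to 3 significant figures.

102 Hz

k = Gd⁴/(8D³N_a) = (81.9×10³)(6.0⁴)/(8·73.0³·4) = 8.5265 N/mm = 8526.5 N/m
Wire length L = πDN_a = π·73.0·4 = 917.35 mm
m = ρ·(πd²/4)·L = 7850 × 28.274×10⁻⁶ m² × 0.91735 m = 0.20361 kg
f_n = ½√(k/m) = 0.5·√(8526.5/0.20361) = 0.5·√(41877) = 102.32 Hz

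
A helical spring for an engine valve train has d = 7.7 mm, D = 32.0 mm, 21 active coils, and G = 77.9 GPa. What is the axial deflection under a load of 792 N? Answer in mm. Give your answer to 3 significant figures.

k = Gd⁴/(8D³N_a) = (77.9×10³)(7.7⁴)/(8·32.0³·21) = 49.744 N/mm
δ = F/k = 792 / 49.744 = 15.922 mm

15.9 mm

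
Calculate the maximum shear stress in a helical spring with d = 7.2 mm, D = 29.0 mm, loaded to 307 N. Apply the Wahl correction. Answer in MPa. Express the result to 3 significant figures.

85.1 MPa

Spring index C = D/d = 29.0/7.2 = 4.0278
K_W = (4C−1)/(4C−4) + 0.615/C = 15.111/12.111 + 0.1527 = 1.4004
τ₀ = 8FD/(πd³) = 8·307·29.0/(π·7.2³) = 71224/1172.6 = 60.741 MPa
τ_max = K·τ₀ = 1.4004 × 60.741 = 85.061 MPa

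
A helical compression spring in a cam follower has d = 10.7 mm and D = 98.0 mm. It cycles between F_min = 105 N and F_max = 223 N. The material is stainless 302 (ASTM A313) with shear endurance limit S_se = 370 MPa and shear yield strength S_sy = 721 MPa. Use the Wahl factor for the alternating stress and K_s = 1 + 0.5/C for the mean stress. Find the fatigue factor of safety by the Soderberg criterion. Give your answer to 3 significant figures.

C = D/d = 98.0/10.7 = 9.1589; K_W = (4C−1)/(4C−4)+0.615/C = 1.1591; K_s = 1+0.5/C = 1.0546
F_a = (F_max−F_min)/2 = 59 N; F_m = (F_max+F_min)/2 = 164 N
τ_a = K_W·8F_aD/(πd³) = 1.1591 × 12.019 = 13.931 MPa
τ_m = K_s·8F_mD/(πd³) = 1.0546 × 33.409 = 35.232 MPa
Soderberg: 1/n_f = τ_a/S_se + τ_m/S_sy = 13.931/370 + 35.232/721 = 0.03765 + 0.04887 = 0.086517
n_f = 1/0.086517 = 11.56

11.6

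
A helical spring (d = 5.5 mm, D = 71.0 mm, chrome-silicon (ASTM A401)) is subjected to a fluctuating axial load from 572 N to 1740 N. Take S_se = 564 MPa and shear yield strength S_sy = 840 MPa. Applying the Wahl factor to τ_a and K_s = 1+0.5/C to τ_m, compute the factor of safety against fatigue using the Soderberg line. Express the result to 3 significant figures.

C = D/d = 71.0/5.5 = 12.9091; K_W = (4C−1)/(4C−4)+0.615/C = 1.1106; K_s = 1+0.5/C = 1.0387
F_a = (F_max−F_min)/2 = 584 N; F_m = (F_max+F_min)/2 = 1156 N
τ_a = K_W·8F_aD/(πd³) = 1.1106 × 634.63 = 704.84 MPa
τ_m = K_s·8F_mD/(πd³) = 1.0387 × 1256.2 = 1304.9 MPa
Soderberg: 1/n_f = τ_a/S_se + τ_m/S_sy = 704.84/564 + 1304.9/840 = 1.24971 + 1.55343 = 2.8031
n_f = 1/2.8031 = 0.3567

0.357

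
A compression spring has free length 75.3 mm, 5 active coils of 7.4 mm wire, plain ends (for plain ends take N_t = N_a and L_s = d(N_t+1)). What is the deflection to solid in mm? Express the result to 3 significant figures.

N_t = 5; L_s = 7.4·6 = 44.4 mm
δ_solid = L₀ − L_s = 75.3 − 44.4 = 30.9 mm

30.9 mm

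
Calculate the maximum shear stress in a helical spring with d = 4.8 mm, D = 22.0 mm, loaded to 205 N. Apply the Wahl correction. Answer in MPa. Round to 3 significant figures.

Spring index C = D/d = 22.0/4.8 = 4.5833
K_W = (4C−1)/(4C−4) + 0.615/C = 17.333/14.333 + 0.1342 = 1.3435
τ₀ = 8FD/(πd³) = 8·205·22.0/(π·4.8³) = 36080/347.44 = 103.85 MPa
τ_max = K·τ₀ = 1.3435 × 103.85 = 139.52 MPa

140 MPa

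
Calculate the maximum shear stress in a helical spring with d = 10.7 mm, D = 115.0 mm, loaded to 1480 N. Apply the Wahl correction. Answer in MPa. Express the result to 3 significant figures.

Spring index C = D/d = 115.0/10.7 = 10.7477
K_W = (4C−1)/(4C−4) + 0.615/C = 41.991/38.991 + 0.0572 = 1.1342
τ₀ = 8FD/(πd³) = 8·1480·115.0/(π·10.7³) = 1.3616e+06/3848.6 = 353.79 MPa
τ_max = K·τ₀ = 1.1342 × 353.79 = 401.26 MPa

401 MPa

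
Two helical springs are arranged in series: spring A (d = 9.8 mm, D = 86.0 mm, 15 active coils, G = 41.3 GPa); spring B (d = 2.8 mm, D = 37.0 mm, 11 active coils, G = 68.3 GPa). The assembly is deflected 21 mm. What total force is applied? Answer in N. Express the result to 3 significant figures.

k_A = Gd⁴/(8D³N_a) = (41.3×10³)(9.8⁴)/(8·86.0³·15) = 4.9909 N/mm
k_B = Gd⁴/(8D³N_a) = (68.3×10³)(2.8⁴)/(8·37.0³·11) = 0.94181 N/mm
Series: 1/k_eq = 1/4.9909 + 1/0.94181 = 1.2621; k_eq = 0.7923 N/mm
F = k_eq·δ = 0.7923·21 = 16.638 N

16.6 N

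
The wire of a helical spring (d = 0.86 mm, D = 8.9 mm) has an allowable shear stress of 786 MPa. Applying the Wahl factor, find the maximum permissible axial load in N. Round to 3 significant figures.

C = D/d = 8.9/0.86 = 10.3488
K_W = (4C−1)/(4C−4) + 0.615/C = 40.395/37.395 + 0.0594 = 1.1397
τ_max = K·8FD/(πd³) → F_max = τ_allow·πd³/(8DK)
F_max = 786·π·0.86³/(8·8.9·1.1397) = 1570.6/81.143 = 19.356 N

19.4 N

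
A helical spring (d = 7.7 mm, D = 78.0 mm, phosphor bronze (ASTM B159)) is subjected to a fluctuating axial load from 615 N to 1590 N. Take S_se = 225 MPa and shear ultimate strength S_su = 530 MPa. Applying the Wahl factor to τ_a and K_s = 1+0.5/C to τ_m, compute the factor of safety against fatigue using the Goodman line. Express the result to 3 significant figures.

0.493

C = D/d = 78.0/7.7 = 10.1299; K_W = (4C−1)/(4C−4)+0.615/C = 1.1429; K_s = 1+0.5/C = 1.0494
F_a = (F_max−F_min)/2 = 487.5 N; F_m = (F_max+F_min)/2 = 1102.5 N
τ_a = K_W·8F_aD/(πd³) = 1.1429 × 212.1 = 242.4 MPa
τ_m = K_s·8F_mD/(πd³) = 1.0494 × 479.67 = 503.34 MPa
Goodman: 1/n_f = τ_a/S_se + τ_m/S_su = 242.4/225 + 503.34/530 = 1.07733 + 0.94971 = 2.027
n_f = 1/2.027 = 0.4933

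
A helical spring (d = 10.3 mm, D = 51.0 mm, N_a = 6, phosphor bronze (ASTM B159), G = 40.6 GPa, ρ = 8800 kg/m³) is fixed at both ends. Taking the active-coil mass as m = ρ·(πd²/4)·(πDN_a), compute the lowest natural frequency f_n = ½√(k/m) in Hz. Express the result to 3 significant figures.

160 Hz

k = Gd⁴/(8D³N_a) = (40.6×10³)(10.3⁴)/(8·51.0³·6) = 71.767 N/mm = 71767 N/m
Wire length L = πDN_a = π·51.0·6 = 961.33 mm
m = ρ·(πd²/4)·L = 8800 × 83.323×10⁻⁶ m² × 0.96133 m = 0.70489 kg
f_n = ½√(k/m) = 0.5·√(71767/0.70489) = 0.5·√(1.0181e+05) = 159.54 Hz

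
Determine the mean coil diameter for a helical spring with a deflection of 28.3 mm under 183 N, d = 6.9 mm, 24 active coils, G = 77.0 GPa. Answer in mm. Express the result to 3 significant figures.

Required rate k = F/δ = 183/28.3 = 6.4664 N/mm
D = (Gd⁴/(8N_a·k))^(1/3) = (77.0×10³·6.9⁴/(8·24·6.4664))^(1/3)
  = (140579)^(1/3) = 51.9965 mm

52.0 mm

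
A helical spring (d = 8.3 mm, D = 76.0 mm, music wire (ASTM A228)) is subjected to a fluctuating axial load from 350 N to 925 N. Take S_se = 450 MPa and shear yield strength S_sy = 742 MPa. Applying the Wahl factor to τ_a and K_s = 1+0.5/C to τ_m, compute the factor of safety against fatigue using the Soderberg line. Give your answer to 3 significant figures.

C = D/d = 76.0/8.3 = 9.1566; K_W = (4C−1)/(4C−4)+0.615/C = 1.1591; K_s = 1+0.5/C = 1.0546
F_a = (F_max−F_min)/2 = 287.5 N; F_m = (F_max+F_min)/2 = 637.5 N
τ_a = K_W·8F_aD/(πd³) = 1.1591 × 97.31 = 112.79 MPa
τ_m = K_s·8F_mD/(πd³) = 1.0546 × 215.77 = 227.56 MPa
Soderberg: 1/n_f = τ_a/S_se + τ_m/S_sy = 112.79/450 + 227.56/742 = 0.25065 + 0.30668 = 0.55733
n_f = 1/0.55733 = 1.794

1.79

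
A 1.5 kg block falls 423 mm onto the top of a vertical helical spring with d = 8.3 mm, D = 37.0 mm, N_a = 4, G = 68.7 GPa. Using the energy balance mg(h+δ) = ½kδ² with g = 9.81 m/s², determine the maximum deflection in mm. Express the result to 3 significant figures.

k = Gd⁴/(8D³N_a) = (68.7×10³)(8.3⁴)/(8·37.0³·4) = 201.15 N/mm
W = mg = 1.5 × 9.81 = 14.715 N
½kδ² − Wδ − Wh = 0 → δ = (W + √(W² + 2kWh))/k
δ = (14.715 + √(216.53 + 2.50406e+06))/201.15 = (14.715 + 1582.5)/201.15 = 7.9405 mm

7.94 mm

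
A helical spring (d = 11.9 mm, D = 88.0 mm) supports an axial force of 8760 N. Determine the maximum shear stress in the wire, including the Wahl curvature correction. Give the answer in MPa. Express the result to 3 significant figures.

Spring index C = D/d = 88.0/11.9 = 7.3950
K_W = (4C−1)/(4C−4) + 0.615/C = 28.580/25.580 + 0.0832 = 1.2004
τ₀ = 8FD/(πd³) = 8·8760·88.0/(π·11.9³) = 6.16704e+06/5294.1 = 1164.9 MPa
τ_max = K·τ₀ = 1.2004 × 1164.9 = 1398.4 MPa

1400 MPa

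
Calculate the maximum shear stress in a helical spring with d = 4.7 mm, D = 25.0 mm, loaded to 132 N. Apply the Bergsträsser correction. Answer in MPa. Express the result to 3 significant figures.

Spring index C = D/d = 25.0/4.7 = 5.3191
K_B = (4C+2)/(4C−3) = 23.277/18.277 = 1.2736
τ₀ = 8FD/(πd³) = 8·132·25.0/(π·4.7³) = 26400/326.17 = 80.939 MPa
τ_max = K·τ₀ = 1.2736 × 80.939 = 103.08 MPa

103 MPa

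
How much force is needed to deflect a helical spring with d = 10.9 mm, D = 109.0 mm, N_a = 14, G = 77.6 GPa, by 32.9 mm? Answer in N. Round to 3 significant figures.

k = Gd⁴/(8D³N_a) = (77.6×10³)(10.9⁴)/(8·109.0³·14) = 7.5521 N/mm
F = k·δ = 7.5521 × 32.9 = 248.47 N

248 N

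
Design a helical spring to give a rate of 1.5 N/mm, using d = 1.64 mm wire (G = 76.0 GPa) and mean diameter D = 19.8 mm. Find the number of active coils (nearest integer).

N_a = Gd⁴/(8D³k) = (76.0×10³ × 1.64⁴)/(8 × 19.8³ × 1.5)
    = 549780 / 93148.7 = 5.902 → 6 coils

6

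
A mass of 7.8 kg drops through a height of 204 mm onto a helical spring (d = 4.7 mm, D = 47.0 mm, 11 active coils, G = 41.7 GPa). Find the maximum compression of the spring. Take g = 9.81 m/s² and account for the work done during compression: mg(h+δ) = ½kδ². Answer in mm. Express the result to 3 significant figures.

k = Gd⁴/(8D³N_a) = (41.7×10³)(4.7⁴)/(8·47.0³·11) = 2.2272 N/mm
W = mg = 7.8 × 9.81 = 76.518 N
½kδ² − Wδ − Wh = 0 → δ = (W + √(W² + 2kWh))/k
δ = (76.518 + √(5855 + 69530.4))/2.2272 = (76.518 + 274.56)/2.2272 = 157.64 mm

158 mm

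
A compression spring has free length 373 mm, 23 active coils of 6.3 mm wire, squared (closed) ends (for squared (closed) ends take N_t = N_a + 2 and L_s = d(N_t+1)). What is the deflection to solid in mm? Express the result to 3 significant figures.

N_t = 25; L_s = 6.3·26 = 163.8 mm
δ_solid = L₀ − L_s = 373 − 163.8 = 209.2 mm

209 mm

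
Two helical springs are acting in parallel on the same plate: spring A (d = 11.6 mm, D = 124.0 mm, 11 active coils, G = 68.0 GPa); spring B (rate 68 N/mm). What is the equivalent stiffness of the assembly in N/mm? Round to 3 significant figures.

k_A = Gd⁴/(8D³N_a) = (68.0×10³)(11.6⁴)/(8·124.0³·11) = 7.3383 N/mm
Parallel: k_eq = 7.3383 + 68 = 75.338 N/mm

75.3 N/mm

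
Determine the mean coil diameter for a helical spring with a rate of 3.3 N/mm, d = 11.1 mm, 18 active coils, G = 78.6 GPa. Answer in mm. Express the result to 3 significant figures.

136 mm

D = (Gd⁴/(8N_a·k))^(1/3) = (78.6×10³·11.1⁴/(8·18·3.3))^(1/3)
  = (2.51095e+06)^(1/3) = 135.9187 mm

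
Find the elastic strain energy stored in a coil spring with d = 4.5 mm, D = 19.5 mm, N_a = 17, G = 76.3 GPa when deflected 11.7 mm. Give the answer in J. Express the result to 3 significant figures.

2.12 J

k = Gd⁴/(8D³N_a) = (76.3×10³)(4.5⁴)/(8·19.5³·17) = 31.026 N/mm
U = ½kδ² = 0.5 × 31.026 × 11.7² = 2123.6 N·mm = 2.1236 J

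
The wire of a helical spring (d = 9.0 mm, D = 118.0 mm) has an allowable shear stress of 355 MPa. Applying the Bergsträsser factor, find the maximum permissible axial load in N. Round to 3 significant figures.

782 N

C = D/d = 118.0/9.0 = 13.1111
K_B = (4C+2)/(4C−3) = 54.444/49.444 = 1.1011
τ_max = K·8FD/(πd³) → F_max = τ_allow·πd³/(8DK)
F_max = 355·π·9.0³/(8·118.0·1.1011) = 8.1303e+05/1039.5 = 782.16 N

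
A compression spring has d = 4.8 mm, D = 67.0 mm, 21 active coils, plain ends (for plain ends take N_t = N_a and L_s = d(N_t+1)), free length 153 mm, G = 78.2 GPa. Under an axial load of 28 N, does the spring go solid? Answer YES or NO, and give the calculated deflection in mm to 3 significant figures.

NO, δ = 34.1 mm

k = Gd⁴/(8D³N_a) = (78.2×10³)(4.8⁴)/(8·67.0³·21) = 0.82156 N/mm
N_t = 21; L_s = 4.8·22 = 105.6 mm; δ_solid = L₀ − L_s = 153 − 105.6 = 47.4 mm
δ = F/k = 28/0.82156 = 34.082 mm
δ < δ_solid → spring does not go solid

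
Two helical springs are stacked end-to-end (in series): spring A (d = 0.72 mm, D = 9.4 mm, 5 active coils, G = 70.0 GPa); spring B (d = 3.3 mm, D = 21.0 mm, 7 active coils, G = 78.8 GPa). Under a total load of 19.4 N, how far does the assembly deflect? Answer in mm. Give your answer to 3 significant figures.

k_A = Gd⁴/(8D³N_a) = (70.0×10³)(0.72⁴)/(8·9.4³·5) = 0.56622 N/mm
k_B = Gd⁴/(8D³N_a) = (78.8×10³)(3.3⁴)/(8·21.0³·7) = 18.019 N/mm
Series: 1/k_eq = 1/0.56622 + 1/18.019 = 1.8216; k_eq = 0.54897 N/mm
δ = F/k_eq = 19.4/0.54897 = 35.339 mm

35.3 mm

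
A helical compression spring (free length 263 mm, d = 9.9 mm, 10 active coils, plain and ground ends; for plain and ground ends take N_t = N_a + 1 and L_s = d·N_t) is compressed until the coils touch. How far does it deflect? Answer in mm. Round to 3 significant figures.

154 mm

N_t = 11; L_s = 9.9·11 = 108.9 mm
δ_solid = L₀ − L_s = 263 − 108.9 = 154.1 mm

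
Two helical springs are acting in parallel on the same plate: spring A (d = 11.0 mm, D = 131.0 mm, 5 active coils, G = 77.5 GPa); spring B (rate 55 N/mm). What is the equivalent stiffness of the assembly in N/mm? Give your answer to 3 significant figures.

k_A = Gd⁴/(8D³N_a) = (77.5×10³)(11.0⁴)/(8·131.0³·5) = 12.618 N/mm
Parallel: k_eq = 12.618 + 55 = 67.618 N/mm

67.6 N/mm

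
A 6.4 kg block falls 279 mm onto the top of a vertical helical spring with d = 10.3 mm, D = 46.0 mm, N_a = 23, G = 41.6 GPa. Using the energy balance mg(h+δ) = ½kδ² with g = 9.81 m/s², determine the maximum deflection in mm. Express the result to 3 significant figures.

39.1 mm

k = Gd⁴/(8D³N_a) = (41.6×10³)(10.3⁴)/(8·46.0³·23) = 26.143 N/mm
W = mg = 6.4 × 9.81 = 62.784 N
½kδ² − Wδ − Wh = 0 → δ = (W + √(W² + 2kWh))/k
δ = (62.784 + √(3941.8 + 915871))/26.143 = (62.784 + 959.07)/26.143 = 39.087 mm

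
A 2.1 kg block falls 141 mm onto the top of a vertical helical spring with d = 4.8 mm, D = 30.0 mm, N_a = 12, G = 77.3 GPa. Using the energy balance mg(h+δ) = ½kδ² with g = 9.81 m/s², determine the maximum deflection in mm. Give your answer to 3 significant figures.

20.5 mm

k = Gd⁴/(8D³N_a) = (77.3×10³)(4.8⁴)/(8·30.0³·12) = 15.831 N/mm
W = mg = 2.1 × 9.81 = 20.601 N
½kδ² − Wδ − Wh = 0 → δ = (W + √(W² + 2kWh))/k
δ = (20.601 + √(424.4 + 91970.1))/15.831 = (20.601 + 303.96)/15.831 = 20.502 mm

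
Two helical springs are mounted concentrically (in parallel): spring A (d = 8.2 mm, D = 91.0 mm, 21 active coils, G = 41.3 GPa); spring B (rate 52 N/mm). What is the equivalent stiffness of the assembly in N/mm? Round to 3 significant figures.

k_A = Gd⁴/(8D³N_a) = (41.3×10³)(8.2⁴)/(8·91.0³·21) = 1.4749 N/mm
Parallel: k_eq = 1.4749 + 52 = 53.475 N/mm

53.5 N/mm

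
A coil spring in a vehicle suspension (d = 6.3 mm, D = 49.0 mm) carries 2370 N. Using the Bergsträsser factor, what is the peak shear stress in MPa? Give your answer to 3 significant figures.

Spring index C = D/d = 49.0/6.3 = 7.7778
K_B = (4C+2)/(4C−3) = 33.111/28.111 = 1.1779
τ₀ = 8FD/(πd³) = 8·2370·49.0/(π·6.3³) = 929040/785.55 = 1182.7 MPa
τ_max = K·τ₀ = 1.1779 × 1182.7 = 1393 MPa

1390 MPa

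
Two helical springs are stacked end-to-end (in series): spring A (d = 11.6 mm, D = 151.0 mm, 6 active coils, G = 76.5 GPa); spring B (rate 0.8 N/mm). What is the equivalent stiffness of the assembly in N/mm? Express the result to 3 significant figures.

k_A = Gd⁴/(8D³N_a) = (76.5×10³)(11.6⁴)/(8·151.0³·6) = 8.3815 N/mm
Series: 1/k_eq = 1/8.3815 + 1/0.8 = 1.3693; k_eq = 0.73029 N/mm

0.730 N/mm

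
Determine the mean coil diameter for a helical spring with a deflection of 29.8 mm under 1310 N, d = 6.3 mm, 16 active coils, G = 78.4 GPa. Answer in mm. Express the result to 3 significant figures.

28.0 mm

Required rate k = F/δ = 1310/29.8 = 43.96 N/mm
D = (Gd⁴/(8N_a·k))^(1/3) = (78.4×10³·6.3⁴/(8·16·43.96))^(1/3)
  = (21948.9)^(1/3) = 27.9987 mm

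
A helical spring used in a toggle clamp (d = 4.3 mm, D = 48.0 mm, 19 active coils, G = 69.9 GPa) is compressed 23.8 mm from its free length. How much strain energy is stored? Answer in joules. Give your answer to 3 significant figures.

0.403 J

k = Gd⁴/(8D³N_a) = (69.9×10³)(4.3⁴)/(8·48.0³·19) = 1.4216 N/mm
U = ½kδ² = 0.5 × 1.4216 × 23.8² = 402.63 N·mm = 0.40263 J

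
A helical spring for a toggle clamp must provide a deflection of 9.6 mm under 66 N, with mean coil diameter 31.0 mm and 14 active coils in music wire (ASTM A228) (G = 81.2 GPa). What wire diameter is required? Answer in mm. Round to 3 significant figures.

Required rate k = F/δ = 66/9.6 = 6.875 N/mm
d = (8D³N_a·k / G)^(1/4) = (8·31.0³·14·6.875 / (81.2×10³))^0.25
  = (282.5)^0.25 = 4.0997 mm

4.10 mm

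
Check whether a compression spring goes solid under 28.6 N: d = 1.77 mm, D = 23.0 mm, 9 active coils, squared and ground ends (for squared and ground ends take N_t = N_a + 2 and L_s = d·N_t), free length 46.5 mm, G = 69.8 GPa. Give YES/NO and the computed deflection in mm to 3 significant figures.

k = Gd⁴/(8D³N_a) = (69.8×10³)(1.77⁴)/(8·23.0³·9) = 0.78205 N/mm
N_t = 11; L_s = 1.77·11 = 19.47 mm; δ_solid = L₀ − L_s = 46.5 − 19.47 = 27.03 mm
δ = F/k = 28.6/0.78205 = 36.571 mm
δ ≥ δ_solid → spring goes solid

YES, δ = 36.6 mm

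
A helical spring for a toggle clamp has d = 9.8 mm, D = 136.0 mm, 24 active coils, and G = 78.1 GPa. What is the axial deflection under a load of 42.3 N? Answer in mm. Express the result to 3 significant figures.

28.4 mm

k = Gd⁴/(8D³N_a) = (78.1×10³)(9.8⁴)/(8·136.0³·24) = 1.4915 N/mm
δ = F/k = 42.3 / 1.4915 = 28.36 mm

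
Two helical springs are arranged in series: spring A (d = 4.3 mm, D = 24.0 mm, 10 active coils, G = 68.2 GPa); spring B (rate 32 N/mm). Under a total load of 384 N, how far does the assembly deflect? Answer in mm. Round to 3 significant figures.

30.2 mm

k_A = Gd⁴/(8D³N_a) = (68.2×10³)(4.3⁴)/(8·24.0³·10) = 21.083 N/mm
Series: 1/k_eq = 1/21.083 + 1/32 = 0.078681; k_eq = 12.709 N/mm
δ = F/k_eq = 384/12.709 = 30.214 mm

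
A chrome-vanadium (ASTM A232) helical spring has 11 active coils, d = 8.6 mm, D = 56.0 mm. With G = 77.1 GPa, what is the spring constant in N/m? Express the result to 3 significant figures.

27300 N/m

k = Gd⁴/(8D³N_a) = (77.1×10³ × 8.6⁴) / (8 × 56.0³ × 11)
  = 4.21743e+08 / 1.54542e+07 = 27.29 N/mm = 27290 N/m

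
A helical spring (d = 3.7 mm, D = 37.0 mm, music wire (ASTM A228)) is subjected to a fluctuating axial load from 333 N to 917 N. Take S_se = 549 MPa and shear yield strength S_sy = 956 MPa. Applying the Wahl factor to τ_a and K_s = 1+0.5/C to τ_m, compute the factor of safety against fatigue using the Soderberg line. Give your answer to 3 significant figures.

C = D/d = 37.0/3.7 = 10.0000; K_W = (4C−1)/(4C−4)+0.615/C = 1.1448; K_s = 1+0.5/C = 1.0500
F_a = (F_max−F_min)/2 = 292 N; F_m = (F_max+F_min)/2 = 625 N
τ_a = K_W·8F_aD/(πd³) = 1.1448 × 543.15 = 621.82 MPa
τ_m = K_s·8F_mD/(πd³) = 1.0500 × 1162.6 = 1220.7 MPa
Soderberg: 1/n_f = τ_a/S_se + τ_m/S_sy = 621.82/549 + 1220.7/956 = 1.13263 + 1.27687 = 2.4095
n_f = 1/2.4095 = 0.415

0.415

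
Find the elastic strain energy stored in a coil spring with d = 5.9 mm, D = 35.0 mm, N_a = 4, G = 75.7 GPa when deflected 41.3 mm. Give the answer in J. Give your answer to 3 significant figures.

57.0 J

k = Gd⁴/(8D³N_a) = (75.7×10³)(5.9⁴)/(8·35.0³·4) = 66.857 N/mm
U = ½kδ² = 0.5 × 66.857 × 41.3² = 57019 N·mm = 57.019 J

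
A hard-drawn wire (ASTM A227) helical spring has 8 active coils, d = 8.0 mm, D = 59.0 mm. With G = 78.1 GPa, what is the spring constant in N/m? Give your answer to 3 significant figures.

k = Gd⁴/(8D³N_a) = (78.1×10³ × 8.0⁴) / (8 × 59.0³ × 8)
  = 3.19898e+08 / 1.31443e+07 = 24.337 N/mm = 24337 N/m

24300 N/m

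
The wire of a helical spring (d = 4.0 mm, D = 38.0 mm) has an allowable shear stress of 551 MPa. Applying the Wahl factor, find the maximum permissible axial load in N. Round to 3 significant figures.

C = D/d = 38.0/4.0 = 9.5000
K_W = (4C−1)/(4C−4) + 0.615/C = 37.000/34.000 + 0.0647 = 1.1530
τ_max = K·8FD/(πd³) → F_max = τ_allow·πd³/(8DK)
F_max = 551·π·4.0³/(8·38.0·1.1530) = 1.1079e+05/350.5 = 316.07 N

316 N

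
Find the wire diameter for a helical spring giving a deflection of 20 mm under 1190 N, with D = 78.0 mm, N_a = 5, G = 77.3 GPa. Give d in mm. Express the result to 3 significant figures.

11.0 mm

Required rate k = F/δ = 1190/20 = 59.5 N/mm
d = (8D³N_a·k / G)^(1/4) = (8·78.0³·5·59.5 / (77.3×10³))^0.25
  = (14611)^0.25 = 10.9944 mm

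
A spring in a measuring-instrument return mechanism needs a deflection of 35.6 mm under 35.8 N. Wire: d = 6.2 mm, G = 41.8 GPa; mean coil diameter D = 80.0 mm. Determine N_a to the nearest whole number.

15

Required rate k = F/δ = 35.8/35.6 = 1.0056 N/mm
N_a = Gd⁴/(8D³k) = (41.8×10³ × 6.2⁴)/(8 × 80.0³ × 1.0056)
    = 6.17651e+07 / 4.11901e+06 = 15 → 15 coils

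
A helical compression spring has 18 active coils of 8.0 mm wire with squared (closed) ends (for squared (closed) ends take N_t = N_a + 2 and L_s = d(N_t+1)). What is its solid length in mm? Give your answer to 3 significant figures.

168 mm

squared (closed) ends: N_t = N_a + 2 = 18 + 2 = 20
L_s = d·(N_t+1) = 8.0 × 21 = 168 mm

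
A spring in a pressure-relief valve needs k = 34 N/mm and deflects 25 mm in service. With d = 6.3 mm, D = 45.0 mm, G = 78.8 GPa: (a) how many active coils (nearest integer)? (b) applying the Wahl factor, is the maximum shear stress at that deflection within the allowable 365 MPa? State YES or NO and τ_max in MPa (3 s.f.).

N_a = Gd⁴/(8D³k) = (78.8×10³)(6.3⁴)/(8·45.0³·34) = 5.008 → N_a = 5
Actual rate k = Gd⁴/(8D³·5) = 34.056 N/mm
Working load F = kδ = 34.056·25 = 851.39 N
C = 45.0/6.3 = 7.1429; K_W = (4C−1)/(4C−4)+0.615/C = 1.2082
τ_max = K_W·8FD/(πd³) = 1.2082·390.18 = 471.41 MPa
τ_max > 365 MPa → exceeds allowable

(a) 5 coils; (b) NO, τ_max = 471 MPa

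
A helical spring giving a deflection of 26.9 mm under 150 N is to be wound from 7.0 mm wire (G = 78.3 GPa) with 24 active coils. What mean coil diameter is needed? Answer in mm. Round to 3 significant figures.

56.0 mm

Required rate k = F/δ = 150/26.9 = 5.5762 N/mm
D = (Gd⁴/(8N_a·k))^(1/3) = (78.3×10³·7.0⁴/(8·24·5.5762))^(1/3)
  = (175596)^(1/3) = 55.9978 mm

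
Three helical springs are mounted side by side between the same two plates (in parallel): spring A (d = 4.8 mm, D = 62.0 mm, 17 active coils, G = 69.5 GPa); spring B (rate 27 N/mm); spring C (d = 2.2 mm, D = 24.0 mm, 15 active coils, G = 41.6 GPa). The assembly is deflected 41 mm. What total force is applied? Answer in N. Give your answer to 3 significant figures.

k_A = Gd⁴/(8D³N_a) = (69.5×10³)(4.8⁴)/(8·62.0³·17) = 1.1382 N/mm
k_C = Gd⁴/(8D³N_a) = (41.6×10³)(2.2⁴)/(8·24.0³·15) = 0.58745 N/mm
Parallel: k_eq = 1.1382 + 27 + 0.58745 = 28.726 N/mm
F = k_eq·δ = 28.726·41 = 1177.8 N

1180 N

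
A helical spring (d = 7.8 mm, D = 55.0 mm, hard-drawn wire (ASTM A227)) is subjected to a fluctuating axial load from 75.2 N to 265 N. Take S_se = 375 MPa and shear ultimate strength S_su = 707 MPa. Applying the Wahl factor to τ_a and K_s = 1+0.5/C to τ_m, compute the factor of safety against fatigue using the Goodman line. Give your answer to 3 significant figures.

C = D/d = 55.0/7.8 = 7.0513; K_W = (4C−1)/(4C−4)+0.615/C = 1.2112; K_s = 1+0.5/C = 1.0709
F_a = (F_max−F_min)/2 = 94.9 N; F_m = (F_max+F_min)/2 = 170.1 N
τ_a = K_W·8F_aD/(πd³) = 1.2112 × 28.008 = 33.922 MPa
τ_m = K_s·8F_mD/(πd³) = 1.0709 × 50.202 = 53.762 MPa
Goodman: 1/n_f = τ_a/S_se + τ_m/S_su = 33.922/375 + 53.762/707 = 0.09046 + 0.07604 = 0.1665
n_f = 1/0.1665 = 6.006

6.01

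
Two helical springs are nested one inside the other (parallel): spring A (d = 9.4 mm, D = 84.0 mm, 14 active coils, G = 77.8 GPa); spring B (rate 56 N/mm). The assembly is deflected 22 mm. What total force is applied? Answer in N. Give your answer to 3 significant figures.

1430 N

k_A = Gd⁴/(8D³N_a) = (77.8×10³)(9.4⁴)/(8·84.0³·14) = 9.1503 N/mm
Parallel: k_eq = 9.1503 + 56 = 65.15 N/mm
F = k_eq·δ = 65.15·22 = 1433.3 N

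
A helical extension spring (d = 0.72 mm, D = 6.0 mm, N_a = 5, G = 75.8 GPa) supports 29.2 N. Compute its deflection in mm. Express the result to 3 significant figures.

12.4 mm

k = Gd⁴/(8D³N_a) = (75.8×10³)(0.72⁴)/(8·6.0³·5) = 2.3577 N/mm
δ = F/k = 29.2 / 2.3577 = 12.385 mm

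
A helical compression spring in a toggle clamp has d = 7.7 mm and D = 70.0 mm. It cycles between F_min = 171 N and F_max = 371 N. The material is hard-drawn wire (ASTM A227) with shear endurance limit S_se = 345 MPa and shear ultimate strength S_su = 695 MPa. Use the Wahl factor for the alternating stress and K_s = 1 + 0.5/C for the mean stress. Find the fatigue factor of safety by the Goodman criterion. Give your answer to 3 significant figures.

C = D/d = 70.0/7.7 = 9.0909; K_W = (4C−1)/(4C−4)+0.615/C = 1.1603; K_s = 1+0.5/C = 1.0550
F_a = (F_max−F_min)/2 = 100 N; F_m = (F_max+F_min)/2 = 271 N
τ_a = K_W·8F_aD/(πd³) = 1.1603 × 39.045 = 45.306 MPa
τ_m = K_s·8F_mD/(πd³) = 1.0550 × 105.81 = 111.63 MPa
Goodman: 1/n_f = τ_a/S_se + τ_m/S_su = 45.306/345 + 111.63/695 = 0.13132 + 0.16062 = 0.29194
n_f = 1/0.29194 = 3.425

3.43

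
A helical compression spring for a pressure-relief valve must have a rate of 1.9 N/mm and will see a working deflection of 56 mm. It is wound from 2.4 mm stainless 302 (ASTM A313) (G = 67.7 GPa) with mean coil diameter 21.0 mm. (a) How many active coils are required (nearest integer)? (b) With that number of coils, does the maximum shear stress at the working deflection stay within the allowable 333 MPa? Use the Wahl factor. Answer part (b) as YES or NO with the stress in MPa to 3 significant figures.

(a) 16 coils; (b) NO, τ_max = 479 MPa

N_a = Gd⁴/(8D³k) = (67.7×10³)(2.4⁴)/(8·21.0³·1.9) = 15.96 → N_a = 16
Actual rate k = Gd⁴/(8D³·16) = 1.8948 N/mm
Working load F = kδ = 1.8948·56 = 106.11 N
C = 21.0/2.4 = 8.7500; K_W = (4C−1)/(4C−4)+0.615/C = 1.1671
τ_max = K_W·8FD/(πd³) = 1.1671·410.47 = 479.04 MPa
τ_max > 333 MPa → exceeds allowable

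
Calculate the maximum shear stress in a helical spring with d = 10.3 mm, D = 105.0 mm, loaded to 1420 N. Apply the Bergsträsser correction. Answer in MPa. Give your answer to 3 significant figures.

393 MPa

Spring index C = D/d = 105.0/10.3 = 10.1942
K_B = (4C+2)/(4C−3) = 42.777/37.777 = 1.1324
τ₀ = 8FD/(πd³) = 8·1420·105.0/(π·10.3³) = 1.1928e+06/3432.9 = 347.46 MPa
τ_max = K·τ₀ = 1.1324 × 347.46 = 393.45 MPa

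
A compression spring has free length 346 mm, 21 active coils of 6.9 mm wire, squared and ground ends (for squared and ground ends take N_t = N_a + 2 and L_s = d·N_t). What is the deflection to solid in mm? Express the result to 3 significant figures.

187 mm

N_t = 23; L_s = 6.9·23 = 158.7 mm
δ_solid = L₀ − L_s = 346 − 158.7 = 187.3 mm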